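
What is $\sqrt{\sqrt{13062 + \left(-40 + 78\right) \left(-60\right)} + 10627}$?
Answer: $\sqrt{10627 + 3 \sqrt{1198}} \approx 103.59$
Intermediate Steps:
$\sqrt{\sqrt{13062 + \left(-40 + 78\right) \left(-60\right)} + 10627} = \sqrt{\sqrt{13062 + 38 \left(-60\right)} + 10627} = \sqrt{\sqrt{13062 - 2280} + 10627} = \sqrt{\sqrt{10782} + 10627} = \sqrt{3 \sqrt{1198} + 10627} = \sqrt{10627 + 3 \sqrt{1198}}$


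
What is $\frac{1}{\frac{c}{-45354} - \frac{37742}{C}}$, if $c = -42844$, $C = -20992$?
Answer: $\frac{238017792}{652782979} \approx 0.36462$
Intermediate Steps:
$\frac{1}{\frac{c}{-45354} - \frac{37742}{C}} = \frac{1}{- \frac{42844}{-45354} - \frac{37742}{-20992}} = \frac{1}{\left(-42844\right) \left(- \frac{1}{45354}\right) - - \frac{18871}{10496}} = \frac{1}{\frac{21422}{22677} + \frac{18871}{10496}} = \frac{1}{\frac{652782979}{238017792}} = \frac{238017792}{652782979}$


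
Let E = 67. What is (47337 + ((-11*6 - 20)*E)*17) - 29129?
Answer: -79746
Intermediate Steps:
(47337 + ((-11*6 - 20)*E)*17) - 29129 = (47337 + ((-11*6 - 20)*67)*17) - 29129 = (47337 + ((-66 - 20)*67)*17) - 29129 = (47337 - 86*67*17) - 29129 = (47337 - 5762*17) - 29129 = (47337 - 97954) - 29129 = -50617 - 29129 = -79746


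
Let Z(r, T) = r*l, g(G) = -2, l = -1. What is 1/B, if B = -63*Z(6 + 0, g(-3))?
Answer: 1/378 ≈ 0.0026455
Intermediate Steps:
Z(r, T) = -r (Z(r, T) = r*(-1) = -r)
B = 378 (B = -(-63)*(6 + 0) = -(-63)*6 = -63*(-6) = 378)
1/B = 1/378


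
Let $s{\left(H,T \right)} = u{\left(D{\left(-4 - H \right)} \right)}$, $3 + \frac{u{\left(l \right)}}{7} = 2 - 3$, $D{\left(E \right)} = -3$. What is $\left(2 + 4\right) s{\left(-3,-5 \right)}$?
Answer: $-168$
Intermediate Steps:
$u{\left(l \right)} = -28$ ($u{\left(l \right)} = -21 + 7 \left(2 - 3\right) = -21 + 7 \left(-1\right) = -21 - 7 = -28$)
$s{\left(H,T \right)} = -28$
$\left(2 + 4\right) s{\left(-3,-5 \right)} = \left(2 + 4\right) \left(-28\right) = 6 \left(-28\right) = -168$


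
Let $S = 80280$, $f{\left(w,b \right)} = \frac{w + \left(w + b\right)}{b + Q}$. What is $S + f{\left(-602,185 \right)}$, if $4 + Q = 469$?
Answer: $\frac{52180981}{650} \approx 80278.0$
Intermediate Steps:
$Q = 465$ ($Q = -4 + 469 = 465$)
$f{\left(w,b \right)} = \frac{b + 2 w}{465 + b}$ ($f{\left(w,b \right)} = \frac{w + \left(w + b\right)}{b + 465} = \frac{w + \left(b + w\right)}{465 + b} = \frac{b + 2 w}{465 + b}$)
$S + f{\left(-602,185 \right)} = 80280 + \frac{185 + 2 \left(-602\right)}{465 + 185} = 80280 + \frac{185 - 1204}{650} = 80280 + \frac{1}{650} \left(-1019\right) = 80280 - \frac{1019}{650} = \frac{52180981}{650}$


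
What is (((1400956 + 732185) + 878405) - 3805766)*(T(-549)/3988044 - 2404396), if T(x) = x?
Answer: 211545726540994335/110779 ≈ 1.9096e+12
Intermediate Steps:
(((1400956 + 732185) + 878405) - 3805766)*(T(-549)/3988044 - 2404396) = (((1400956 + 732185) + 878405) - 3805766)*(-549/3988044 - 2404396) = ((2133141 + 878405) - 3805766)*(-549*1/3988044 - 2404396) = (3011546 - 3805766)*(-61/443116 - 2404396) = -794220*(-1065426337997/443116) = 211545726540994335/110779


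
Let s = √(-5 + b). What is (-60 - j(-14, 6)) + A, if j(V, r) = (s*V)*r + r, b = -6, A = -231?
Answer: -297 + 84*I*√11 ≈ -297.0 + 278.6*I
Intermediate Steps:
s = I*√11 (s = √(-5 - 6) = √(-11) = I*√11 ≈ 3.3166*I)
j(V, r) = r + I*V*r*√11 (j(V, r) = ((I*√11)*V)*r + r = (I*V*√11)*r + r = I*V*r*√11 + r = r + I*V*r*√11)
(-60 - j(-14, 6)) + A = (-60 - 6*(1 + I*(-14)*√11)) - 231 = (-60 - 6*(1 - 14*I*√11)) - 231 = (-60 - (6 - 84*I*√11)) - 231 = (-60 + (-6 + 84*I*√11)) - 231 = (-66 + 84*I*√11) - 231 = -297 + 84*I*√11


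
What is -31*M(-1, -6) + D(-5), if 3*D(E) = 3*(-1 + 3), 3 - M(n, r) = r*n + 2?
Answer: 157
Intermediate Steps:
M(n, r) = 1 - n*r (M(n, r) = 3 - (r*n + 2) = 3 - (n*r + 2) = 3 - (2 + n*r) = 3 + (-2 - n*r) = 1 - n*r)
D(E) = 2 (D(E) = (3*(-1 + 3))/3 = (3*2)/3 = (⅓)*6 = 2)
-31*M(-1, -6) + D(-5) = -31*(1 - 1*(-1)*(-6)) + 2 = -31*(1 - 6) + 2 = -31*(-5) + 2 = 155 + 2 = 157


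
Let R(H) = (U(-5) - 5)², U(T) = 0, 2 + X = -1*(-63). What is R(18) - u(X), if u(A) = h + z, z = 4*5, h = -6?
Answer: 11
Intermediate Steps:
X = 61 (X = -2 - 1*(-63) = -2 + 63 = 61)
z = 20
R(H) = 25 (R(H) = (0 - 5)² = (-5)² = 25)
u(A) = 14 (u(A) = -6 + 20 = 14)
R(18) - u(X) = 25 - 1*14 = 25 - 14 = 11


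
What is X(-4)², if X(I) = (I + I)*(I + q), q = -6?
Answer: 6400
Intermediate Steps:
X(I) = 2*I*(-6 + I) (X(I) = (I + I)*(I - 6) = (2*I)*(-6 + I) = 2*I*(-6 + I))
X(-4)² = (2*(-4)*(-6 - 4))² = (2*(-4)*(-10))² = 80² = 6400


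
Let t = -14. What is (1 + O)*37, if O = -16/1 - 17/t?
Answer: -7141/14 ≈ -510.07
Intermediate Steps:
O = -207/14 (O = -16/1 - 17/(-14) = -16*1 - 17*(-1/14) = -16 + 17/14 = -207/14 ≈ -14.786)
(1 + O)*37 = (1 - 207/14)*37 = -193/14*37 = -7141/14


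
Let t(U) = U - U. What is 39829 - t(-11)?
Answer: 39829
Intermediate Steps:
t(U) = 0
39829 - t(-11) = 39829 - 1*0 = 39829 + 0 = 39829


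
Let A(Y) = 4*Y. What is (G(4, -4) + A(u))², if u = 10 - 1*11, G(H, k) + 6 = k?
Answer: 196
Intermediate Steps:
G(H, k) = -6 + k
u = -1 (u = 10 - 11 = -1)
(G(4, -4) + A(u))² = ((-6 - 4) + 4*(-1))² = (-10 - 4)² = (-14)² = 196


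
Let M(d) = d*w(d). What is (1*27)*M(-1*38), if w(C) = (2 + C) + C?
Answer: 75924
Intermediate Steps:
w(C) = 2 + 2*C
M(d) = d*(2 + 2*d)
(1*27)*M(-1*38) = (1*27)*(2*(-1*38)*(1 - 1*38)) = 27*(2*(-38)*(1 - 38)) = 27*(2*(-38)*(-37)) = 27*2812 = 75924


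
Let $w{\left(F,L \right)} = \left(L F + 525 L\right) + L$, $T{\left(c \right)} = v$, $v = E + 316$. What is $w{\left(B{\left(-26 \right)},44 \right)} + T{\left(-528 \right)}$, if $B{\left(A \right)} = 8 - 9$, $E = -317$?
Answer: $23099$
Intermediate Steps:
$v = -1$ ($v = -317 + 316 = -1$)
$B{\left(A \right)} = -1$
$T{\left(c \right)} = -1$
$w{\left(F,L \right)} = 526 L + F L$ ($w{\left(F,L \right)} = \left(F L + 525 L\right) + L = \left(525 L + F L\right) + L = 526 L + F L$)
$w{\left(B{\left(-26 \right)},44 \right)} + T{\left(-528 \right)} = 44 \left(526 - 1\right) - 1 = 44 \cdot 525 - 1 = 23100 - 1 = 23099$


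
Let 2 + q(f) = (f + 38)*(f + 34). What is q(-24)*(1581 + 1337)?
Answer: 402684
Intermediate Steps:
q(f) = -2 + (34 + f)*(38 + f) (q(f) = -2 + (f + 38)*(f + 34) = -2 + (38 + f)*(34 + f) = -2 + (34 + f)*(38 + f))
q(-24)*(1581 + 1337) = (1290 + (-24)² + 72*(-24))*(1581 + 1337) = (1290 + 576 - 1728)*2918 = 138*2918 = 402684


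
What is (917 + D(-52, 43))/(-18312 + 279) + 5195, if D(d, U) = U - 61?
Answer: 93680536/18033 ≈ 5195.0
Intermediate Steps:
D(d, U) = -61 + U
(917 + D(-52, 43))/(-18312 + 279) + 5195 = (917 + (-61 + 43))/(-18312 + 279) + 5195 = (917 - 18)/(-18033) + 5195 = 899*(-1/18033) + 5195 = -899/18033 + 5195 = 93680536/18033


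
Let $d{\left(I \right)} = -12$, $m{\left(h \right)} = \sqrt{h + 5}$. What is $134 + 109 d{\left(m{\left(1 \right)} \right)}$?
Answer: $-1174$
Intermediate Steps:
$m{\left(h \right)} = \sqrt{5 + h}$
$134 + 109 d{\left(m{\left(1 \right)} \right)} = 134 + 109 \left(-12\right) = 134 - 1308 = -1174$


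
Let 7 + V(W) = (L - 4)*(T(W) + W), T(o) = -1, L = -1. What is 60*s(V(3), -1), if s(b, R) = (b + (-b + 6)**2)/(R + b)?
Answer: -5120/3 ≈ -1706.7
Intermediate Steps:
V(W) = -2 - 5*W (V(W) = -7 + (-1 - 4)*(-1 + W) = -7 - 5*(-1 + W) = -7 + (5 - 5*W) = -2 - 5*W)
s(b, R) = (b + (6 - b)**2)/(R + b)
60*s(V(3), -1) = 60*(((-2 - 5*3) + (-6 + (-2 - 5*3))**2)/(-1 + (-2 - 5*3))) = 60*(((-2 - 15) + (-6 + (-2 - 15))**2)/(-1 + (-2 - 15))) = 60*((-17 + (-6 - 17)**2)/(-1 - 17)) = 60*((-17 + (-23)**2)/(-18)) = 60*(-(-17 + 529)/18) = 60*(-1/18*512) = 60*(-256/9) = -5120/3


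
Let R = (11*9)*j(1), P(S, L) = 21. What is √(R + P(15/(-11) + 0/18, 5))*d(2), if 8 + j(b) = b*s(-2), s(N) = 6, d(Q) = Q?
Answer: 2*I*√177 ≈ 26.608*I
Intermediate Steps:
j(b) = -8 + 6*b (j(b) = -8 + b*6 = -8 + 6*b)
R = -198 (R = (11*9)*(-8 + 6*1) = 99*(-8 + 6) = 99*(-2) = -198)
√(R + P(15/(-11) + 0/18, 5))*d(2) = √(-198 + 21)*2 = √(-177)*2 = (I*√177)*2 = 2*I*√177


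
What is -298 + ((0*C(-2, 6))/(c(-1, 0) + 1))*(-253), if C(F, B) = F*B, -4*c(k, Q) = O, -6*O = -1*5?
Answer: -298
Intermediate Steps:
O = 5/6 (O = -(-1)*5/6 = -1/6*(-5) = 5/6 ≈ 0.83333)
c(k, Q) = -5/24 (c(k, Q) = -1/4*5/6 = -5/24)
C(F, B) = B*F
-298 + ((0*C(-2, 6))/(c(-1, 0) + 1))*(-253) = -298 + ((0*(6*(-2)))/(-5/24 + 1))*(-253) = -298 + ((0*(-12))/(19/24))*(-253) = -298 + (0*(24/19))*(-253) = -298 + 0*(-253) = -298 + 0 = -298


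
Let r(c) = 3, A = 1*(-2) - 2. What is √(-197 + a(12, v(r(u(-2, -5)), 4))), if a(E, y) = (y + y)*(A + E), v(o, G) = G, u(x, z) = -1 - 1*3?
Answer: I*√133 ≈ 11.533*I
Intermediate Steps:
u(x, z) = -4 (u(x, z) = -1 - 3 = -4)
A = -4 (A = -2 - 2 = -4)
a(E, y) = 2*y*(-4 + E) (a(E, y) = (y + y)*(-4 + E) = (2*y)*(-4 + E) = 2*y*(-4 + E))
√(-197 + a(12, v(r(u(-2, -5)), 4))) = √(-197 + 2*4*(-4 + 12)) = √(-197 + 2*4*8) = √(-197 + 64) = √(-133) = I*√133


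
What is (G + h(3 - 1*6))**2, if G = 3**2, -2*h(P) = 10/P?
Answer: 1024/9 ≈ 113.78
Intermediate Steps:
h(P) = -5/P
G = 9
(G + h(3 - 1*6))**2 = (9 - 5/(3 - 1*6))**2 = (9 - 5/(3 - 6))**2 = (9 - 5/(-3))**2 = (9 - 5*(-1/3))**2 = (9 + 5/3)**2 = (32/3)**2 = 1024/9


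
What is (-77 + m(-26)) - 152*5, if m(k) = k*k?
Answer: -161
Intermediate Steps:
m(k) = k²
(-77 + m(-26)) - 152*5 = (-77 + (-26)²) - 152*5 = (-77 + 676) - 760 = 599 - 760 = -161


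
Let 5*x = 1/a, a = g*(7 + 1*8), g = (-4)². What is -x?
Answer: -1/1200 ≈ -0.00083333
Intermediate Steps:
g = 16
a = 240 (a = 16*(7 + 1*8) = 16*(7 + 8) = 16*15 = 240)
x = 1/1200 (x = (⅕)/240 = (⅕)*(1/240) = 1/1200 ≈ 0.00083333)
-x = -1*1/1200 = -1/1200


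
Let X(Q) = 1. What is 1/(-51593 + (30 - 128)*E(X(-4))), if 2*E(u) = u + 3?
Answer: -1/51789 ≈ -1.9309e-5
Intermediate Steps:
E(u) = 3/2 + u/2 (E(u) = (u + 3)/2 = (3 + u)/2 = 3/2 + u/2)
1/(-51593 + (30 - 128)*E(X(-4))) = 1/(-51593 + (30 - 128)*(3/2 + (½)*1)) = 1/(-51593 - 98*(3/2 + ½)) = 1/(-51593 - 98*2) = 1/(-51593 - 196) = 1/(-51789) = -1/51789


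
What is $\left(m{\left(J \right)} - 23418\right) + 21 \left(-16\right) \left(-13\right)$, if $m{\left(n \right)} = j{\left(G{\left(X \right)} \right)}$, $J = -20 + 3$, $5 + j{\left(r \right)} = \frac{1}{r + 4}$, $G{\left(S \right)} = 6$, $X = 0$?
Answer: $- \frac{190549}{10} \approx -19055.0$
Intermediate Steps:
$j{\left(r \right)} = -5 + \frac{1}{4 + r}$ ($j{\left(r \right)} = -5 + \frac{1}{r + 4} = -5 + \frac{1}{4 + r}$)
$J = -17$
$m{\left(n \right)} = - \frac{49}{10}$ ($m{\left(n \right)} = \frac{-19 - 30}{4 + 6} = \frac{-19 - 30}{10} = \frac{1}{10} \left(-49\right) = - \frac{49}{10}$)
$\left(m{\left(J \right)} - 23418\right) + 21 \left(-16\right) \left(-13\right) = \left(- \frac{49}{10} - 23418\right) + 21 \left(-16\right) \left(-13\right) = - \frac{234229}{10} - -4368 = - \frac{234229}{10} + 4368 = - \frac{190549}{10}$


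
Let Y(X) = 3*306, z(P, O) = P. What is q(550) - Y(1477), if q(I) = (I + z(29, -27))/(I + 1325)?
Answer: -573557/625 ≈ -917.69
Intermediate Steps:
q(I) = (29 + I)/(1325 + I) (q(I) = (I + 29)/(I + 1325) = (29 + I)/(1325 + I))
Y(X) = 918
q(550) - Y(1477) = (29 + 550)/(1325 + 550) - 1*918 = 579/1875 - 918 = (1/1875)*579 - 918 = 193/625 - 918 = -573557/625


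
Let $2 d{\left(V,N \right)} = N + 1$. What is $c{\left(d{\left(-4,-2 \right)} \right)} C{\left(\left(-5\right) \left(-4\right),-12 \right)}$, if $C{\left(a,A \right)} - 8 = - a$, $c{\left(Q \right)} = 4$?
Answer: $-48$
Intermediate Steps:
$d{\left(V,N \right)} = \frac{1}{2} + \frac{N}{2}$ ($d{\left(V,N \right)} = \frac{N + 1}{2} = \frac{1 + N}{2} = \frac{1}{2} + \frac{N}{2}$)
$C{\left(a,A \right)} = 8 - a$
$c{\left(d{\left(-4,-2 \right)} \right)} C{\left(\left(-5\right) \left(-4\right),-12 \right)} = 4 \left(8 - \left(-5\right) \left(-4\right)\right) = 4 \left(8 - 20\right) = 4 \left(-12\right) = -48$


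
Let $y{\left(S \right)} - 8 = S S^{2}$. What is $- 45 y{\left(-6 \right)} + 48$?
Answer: $9408$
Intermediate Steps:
$y{\left(S \right)} = 8 + S^{3}$ ($y{\left(S \right)} = 8 + S S^{2} = 8 + S^{3}$)
$- 45 y{\left(-6 \right)} + 48 = - 45 \left(8 + \left(-6\right)^{3}\right) + 48 = - 45 \left(8 - 216\right) + 48 = \left(-45\right) \left(-208\right) + 48 = 9360 + 48 = 9408$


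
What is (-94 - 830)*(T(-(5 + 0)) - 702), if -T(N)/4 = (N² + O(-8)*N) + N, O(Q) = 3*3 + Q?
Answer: 704088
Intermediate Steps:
O(Q) = 9 + Q
T(N) = -8*N - 4*N² (T(N) = -4*((N² + (9 - 8)*N) + N) = -4*((N² + 1*N) + N) = -4*((N² + N) + N) = -4*((N + N²) + N) = -4*(N² + 2*N) = -8*N - 4*N²)
(-94 - 830)*(T(-(5 + 0)) - 702) = (-94 - 830)*(-4*(-(5 + 0))*(2 - (5 + 0)) - 702) = -924*(-4*(-1*5)*(2 - 1*5) - 702) = -924*(-4*(-5)*(2 - 5) - 702) = -924*(-4*(-5)*(-3) - 702) = -924*(-60 - 702) = -924*(-762) = 704088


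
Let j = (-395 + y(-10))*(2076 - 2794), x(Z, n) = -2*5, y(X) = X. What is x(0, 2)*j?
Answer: -2907900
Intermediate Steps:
x(Z, n) = -10
j = 290790 (j = (-395 - 10)*(2076 - 2794) = -405*(-718) = 290790)
x(0, 2)*j = -10*290790 = -2907900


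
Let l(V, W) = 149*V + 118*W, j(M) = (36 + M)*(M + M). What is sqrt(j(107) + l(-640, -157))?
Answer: 2*I*sqrt(20821) ≈ 288.59*I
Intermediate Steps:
j(M) = 2*M*(36 + M) (j(M) = (36 + M)*(2*M) = 2*M*(36 + M))
l(V, W) = 118*W + 149*V
sqrt(j(107) + l(-640, -157)) = sqrt(2*107*(36 + 107) + (118*(-157) + 149*(-640))) = sqrt(2*107*143 + (-18526 - 95360)) = sqrt(30602 - 113886) = sqrt(-83284) = 2*I*sqrt(20821)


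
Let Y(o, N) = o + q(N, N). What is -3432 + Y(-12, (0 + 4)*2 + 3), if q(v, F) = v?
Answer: -3433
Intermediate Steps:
Y(o, N) = N + o (Y(o, N) = o + N = N + o)
-3432 + Y(-12, (0 + 4)*2 + 3) = -3432 + (((0 + 4)*2 + 3) - 12) = -3432 + ((4*2 + 3) - 12) = -3432 + ((8 + 3) - 12) = -3432 + (11 - 12) = -3432 - 1 = -3433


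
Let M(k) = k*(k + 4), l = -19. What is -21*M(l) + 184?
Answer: -5801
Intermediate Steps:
M(k) = k*(4 + k)
-21*M(l) + 184 = -(-399)*(4 - 19) + 184 = -(-399)*(-15) + 184 = -21*285 + 184 = -5985 + 184 = -5801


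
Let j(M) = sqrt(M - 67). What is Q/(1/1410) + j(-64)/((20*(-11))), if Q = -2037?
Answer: -2872170 - I*sqrt(131)/220 ≈ -2.8722e+6 - 0.052025*I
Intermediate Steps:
j(M) = sqrt(-67 + M)
Q/(1/1410) + j(-64)/((20*(-11))) = -2037/(1/1410) + sqrt(-67 - 64)/((20*(-11))) = -2037/1/1410 + sqrt(-131)/(-220) = -2037*1410 + (I*sqrt(131))*(-1/220) = -2872170 - I*sqrt(131)/220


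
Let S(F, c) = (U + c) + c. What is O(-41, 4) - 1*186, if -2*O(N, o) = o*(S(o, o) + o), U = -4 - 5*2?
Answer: -182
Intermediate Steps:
U = -14 (U = -4 - 10 = -14)
S(F, c) = -14 + 2*c (S(F, c) = (-14 + c) + c = -14 + 2*c)
O(N, o) = -o*(-14 + 3*o)/2 (O(N, o) = -o*((-14 + 2*o) + o)/2 = -o*(-14 + 3*o)/2)
O(-41, 4) - 1*186 = (1/2)*4*(14 - 3*4) - 1*186 = (1/2)*4*(14 - 12) - 186 = (1/2)*4*2 - 186 = 4 - 186 = -182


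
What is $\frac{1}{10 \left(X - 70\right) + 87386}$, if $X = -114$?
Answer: $\frac{1}{85546} \approx 1.169 \cdot 10^{-5}$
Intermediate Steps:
$\frac{1}{10 \left(X - 70\right) + 87386} = \frac{1}{10 \left(-114 - 70\right) + 87386} = \frac{1}{10 \left(-184\right) + 87386} = \frac{1}{-1840 + 87386} = \frac{1}{85546}$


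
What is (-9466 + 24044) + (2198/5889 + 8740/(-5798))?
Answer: 19143025310/1313247 ≈ 14577.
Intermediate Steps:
(-9466 + 24044) + (2198/5889 + 8740/(-5798)) = 14578 + (2198*(1/5889) + 8740*(-1/5798)) = 14578 + (2198/5889 - 4370/2899) = 14578 - 1489456/1313247 = 19143025310/1313247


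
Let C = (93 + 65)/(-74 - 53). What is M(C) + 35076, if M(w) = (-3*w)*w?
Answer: 565665912/16129 ≈ 35071.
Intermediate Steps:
C = -158/127 (C = 158/(-127) = 158*(-1/127) = -158/127 ≈ -1.2441)
M(w) = -3*w²
M(C) + 35076 = -3*(-158/127)² + 35076 = -3*24964/16129 + 35076 = -74892/16129 + 35076 = 565665912/16129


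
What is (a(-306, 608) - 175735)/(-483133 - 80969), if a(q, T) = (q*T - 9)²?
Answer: -17308515757/282051 ≈ -61367.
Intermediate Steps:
a(q, T) = (-9 + T*q)² (a(q, T) = (T*q - 9)² = (-9 + T*q)²)
(a(-306, 608) - 175735)/(-483133 - 80969) = ((-9 + 608*(-306))² - 175735)/(-483133 - 80969) = ((-9 - 186048)² - 175735)/(-564102) = ((-186057)² - 175735)*(-1/564102) = (34617207249 - 175735)*(-1/564102) = 34617031514*(-1/564102) = -17308515757/282051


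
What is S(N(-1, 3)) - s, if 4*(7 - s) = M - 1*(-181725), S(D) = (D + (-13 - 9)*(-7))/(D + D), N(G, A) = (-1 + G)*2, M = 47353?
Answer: 228975/4 ≈ 57244.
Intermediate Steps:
N(G, A) = -2 + 2*G
S(D) = (154 + D)/(2*D) (S(D) = (D - 22*(-7))/((2*D)) = (D + 154)*(1/(2*D)) = (154 + D)*(1/(2*D)) = (154 + D)/(2*D))
s = -114525/2 (s = 7 - (47353 - 1*(-181725))/4 = 7 - (47353 + 181725)/4 = 7 - 1/4*229078 = 7 - 114539/2 = -114525/2 ≈ -57263.)
S(N(-1, 3)) - s = (154 + (-2 + 2*(-1)))/(2*(-2 + 2*(-1))) - 1*(-114525/2) = (154 + (-2 - 2))/(2*(-2 - 2)) + 114525/2 = (1/2)*(154 - 4)/(-4) + 114525/2 = (1/2)*(-1/4)*150 + 114525/2 = -75/4 + 114525/2 = 228975/4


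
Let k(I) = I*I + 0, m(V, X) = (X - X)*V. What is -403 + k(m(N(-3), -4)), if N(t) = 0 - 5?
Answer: -403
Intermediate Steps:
N(t) = -5
m(V, X) = 0 (m(V, X) = 0*V = 0)
k(I) = I² (k(I) = I² + 0 = I²)
-403 + k(m(N(-3), -4)) = -403 + 0² = -403 + 0 = -403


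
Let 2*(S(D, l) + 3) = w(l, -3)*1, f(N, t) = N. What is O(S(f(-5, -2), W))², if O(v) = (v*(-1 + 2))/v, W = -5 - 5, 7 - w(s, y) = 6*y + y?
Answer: 1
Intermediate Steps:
w(s, y) = 7 - 7*y (w(s, y) = 7 - (6*y + y) = 7 - 7*y)
W = -10
S(D, l) = 11 (S(D, l) = -3 + ((7 - 7*(-3))*1)/2 = -3 + ((7 + 21)*1)/2 = -3 + (28*1)/2 = -3 + (½)*28 = -3 + 14 = 11)
O(v) = 1 (O(v) = (v*1)/v = v/v = 1)
O(S(f(-5, -2), W))² = 1² = 1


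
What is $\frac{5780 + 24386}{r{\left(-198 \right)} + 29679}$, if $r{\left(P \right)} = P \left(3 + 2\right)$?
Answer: $\frac{30166}{28689} \approx 1.0515$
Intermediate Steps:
$r{\left(P \right)} = 5 P$ ($r{\left(P \right)} = P 5 = 5 P$)
$\frac{5780 + 24386}{r{\left(-198 \right)} + 29679} = \frac{5780 + 24386}{5 \left(-198\right) + 29679} = \frac{30166}{-990 + 29679} = \frac{30166}{28689}$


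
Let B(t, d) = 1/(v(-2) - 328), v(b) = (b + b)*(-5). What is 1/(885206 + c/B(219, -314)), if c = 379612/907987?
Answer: 907987/803638619826 ≈ 1.1298e-6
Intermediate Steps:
v(b) = -10*b (v(b) = (2*b)*(-5) = -10*b)
B(t, d) = -1/308 (B(t, d) = 1/(-10*(-2) - 328) = 1/(20 - 328) = 1/(-308) = -1/308)
c = 379612/907987 (c = 379612*(1/907987) = 379612/907987 ≈ 0.41808)
1/(885206 + c/B(219, -314)) = 1/(885206 + 379612/(907987*(-1/308))) = 1/(885206 + (379612/907987)*(-308)) = 1/(885206 - 116920496/907987) = 1/(803638619826/907987) = 907987/803638619826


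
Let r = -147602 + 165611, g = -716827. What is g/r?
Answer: -716827/18009 ≈ -39.804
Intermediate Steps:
r = 18009
g/r = -716827/18009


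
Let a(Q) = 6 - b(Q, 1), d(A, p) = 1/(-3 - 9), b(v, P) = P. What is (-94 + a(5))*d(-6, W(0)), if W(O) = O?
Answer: 89/12 ≈ 7.4167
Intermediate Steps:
d(A, p) = -1/12 (d(A, p) = 1/(-12) = -1/12)
a(Q) = 5 (a(Q) = 6 - 1*1 = 6 - 1 = 5)
(-94 + a(5))*d(-6, W(0)) = (-94 + 5)*(-1/12) = -89*(-1/12) = 89/12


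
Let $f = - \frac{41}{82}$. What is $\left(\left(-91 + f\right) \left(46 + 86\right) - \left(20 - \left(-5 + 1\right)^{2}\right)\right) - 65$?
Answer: $-12147$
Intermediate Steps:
$f = - \frac{1}{2}$ ($f = \left(-41\right) \frac{1}{82} = - \frac{1}{2} \approx -0.5$)
$\left(\left(-91 + f\right) \left(46 + 86\right) - \left(20 - \left(-5 + 1\right)^{2}\right)\right) - 65 = \left(\left(-91 - \frac{1}{2}\right) \left(46 + 86\right) - \left(20 - \left(-5 + 1\right)^{2}\right)\right) - 65 = \left(\left(- \frac{183}{2}\right) 132 - \left(20 - \left(-4\right)^{2}\right)\right) - 65 = \left(-12078 + \left(-20 + 16\right)\right) - 65 = \left(-12078 - 4\right) - 65 = -12082 - 65 = -12147$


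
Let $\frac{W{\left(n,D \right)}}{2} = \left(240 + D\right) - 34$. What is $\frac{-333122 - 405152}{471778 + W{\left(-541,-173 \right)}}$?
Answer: $- \frac{369137}{235922} \approx -1.5647$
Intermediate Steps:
$W{\left(n,D \right)} = 412 + 2 D$ ($W{\left(n,D \right)} = 2 \left(\left(240 + D\right) - 34\right) = 2 \left(206 + D\right) = 412 + 2 D$)
$\frac{-333122 - 405152}{471778 + W{\left(-541,-173 \right)}} = \frac{-333122 - 405152}{471778 + \left(412 + 2 \left(-173\right)\right)} = - \frac{738274}{471778 + \left(412 - 346\right)} = - \frac{738274}{471778 + 66} = - \frac{738274}{471844} = \left(-738274\right) \frac{1}{471844} = - \frac{369137}{235922}$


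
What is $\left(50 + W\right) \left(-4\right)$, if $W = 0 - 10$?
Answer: $-160$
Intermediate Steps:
$W = -10$ ($W = 0 - 10 = -10$)
$\left(50 + W\right) \left(-4\right) = \left(50 - 10\right) \left(-4\right) = 40 \left(-4\right) = -160$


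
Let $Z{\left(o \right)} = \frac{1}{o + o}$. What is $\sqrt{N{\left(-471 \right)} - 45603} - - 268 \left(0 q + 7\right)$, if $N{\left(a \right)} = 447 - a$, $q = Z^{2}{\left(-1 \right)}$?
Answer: $1876 + 3 i \sqrt{4965} \approx 1876.0 + 211.39 i$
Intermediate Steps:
$Z{\left(o \right)} = \frac{1}{2 o}$
$q = \frac{1}{4}$ ($q = \left(\frac{1}{2 \left(-1\right)}\right)^{2} = \left(\frac{1}{2} \left(-1\right)\right)^{2} = \left(- \frac{1}{2}\right)^{2} = \frac{1}{4} \approx 0.25$)
$\sqrt{N{\left(-471 \right)} - 45603} - - 268 \left(0 q + 7\right) = \sqrt{\left(447 - -471\right) - 45603} - - 268 \left(0 \cdot \frac{1}{4} + 7\right) = \sqrt{\left(447 + 471\right) - 45603} - - 268 \left(0 + 7\right) = \sqrt{918 - 45603} - \left(-268\right) 7 = \sqrt{-44685} - -1876 = 3 i \sqrt{4965} + 1876 = 1876 + 3 i \sqrt{4965}$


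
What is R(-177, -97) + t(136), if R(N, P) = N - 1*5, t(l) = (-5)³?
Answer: -307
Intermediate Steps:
t(l) = -125
R(N, P) = -5 + N (R(N, P) = N - 5 = -5 + N)
R(-177, -97) + t(136) = (-5 - 177) - 125 = -182 - 125 = -307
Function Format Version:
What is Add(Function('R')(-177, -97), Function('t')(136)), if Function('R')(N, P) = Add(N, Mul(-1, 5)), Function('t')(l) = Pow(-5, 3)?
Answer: -307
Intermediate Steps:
Function('t')(l) = -125
Function('R')(N, P) = Add(-5, N) (Function('R')(N, P) = Add(N, -5) = Add(-5, N))
Add(Function('R')(-177, -97), Function('t')(136)) = Add(Add(-5, -177), -125) = Add(-182, -125) = -307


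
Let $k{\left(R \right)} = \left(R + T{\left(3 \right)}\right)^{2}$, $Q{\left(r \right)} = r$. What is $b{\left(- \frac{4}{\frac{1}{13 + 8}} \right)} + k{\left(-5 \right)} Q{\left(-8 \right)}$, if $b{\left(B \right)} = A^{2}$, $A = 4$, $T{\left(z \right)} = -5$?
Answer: $-784$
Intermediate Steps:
$k{\left(R \right)} = \left(-5 + R\right)^{2}$ ($k{\left(R \right)} = \left(R - 5\right)^{2} = \left(-5 + R\right)^{2}$)
$b{\left(B \right)} = 16$ ($b{\left(B \right)} = 4^{2} = 16$)
$b{\left(- \frac{4}{\frac{1}{13 + 8}} \right)} + k{\left(-5 \right)} Q{\left(-8 \right)} = 16 + \left(-5 - 5\right)^{2} \left(-8\right) = 16 + \left(-10\right)^{2} \left(-8\right) = 16 + 100 \left(-8\right) = 16 - 800 = -784$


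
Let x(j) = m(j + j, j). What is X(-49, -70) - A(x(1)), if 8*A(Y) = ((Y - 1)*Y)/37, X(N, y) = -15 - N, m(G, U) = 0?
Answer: 34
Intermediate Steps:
x(j) = 0
A(Y) = Y*(-1 + Y)/296 (A(Y) = (((Y - 1)*Y)/37)/8 = (((-1 + Y)*Y)*(1/37))/8 = ((Y*(-1 + Y))*(1/37))/8 = (Y*(-1 + Y)/37)/8 = Y*(-1 + Y)/296)
X(-49, -70) - A(x(1)) = (-15 - 1*(-49)) - 0*(-1 + 0)/296 = (-15 + 49) - 0*(-1)/296 = 34 - 1*0 = 34 + 0 = 34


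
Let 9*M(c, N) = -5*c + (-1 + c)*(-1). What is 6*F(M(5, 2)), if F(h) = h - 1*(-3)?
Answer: -4/3 ≈ -1.3333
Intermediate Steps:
M(c, N) = ⅑ - 2*c/3 (M(c, N) = (-5*c + (-1 + c)*(-1))/9 = (-5*c + (1 - c))/9 = (1 - 6*c)/9 = ⅑ - 2*c/3)
F(h) = 3 + h (F(h) = h + 3 = 3 + h)
6*F(M(5, 2)) = 6*(3 + (⅑ - ⅔*5)) = 6*(3 + (⅑ - 10/3)) = 6*(3 - 29/9) = 6*(-2/9) = -4/3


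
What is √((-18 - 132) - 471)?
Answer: 3*I*√69 ≈ 24.92*I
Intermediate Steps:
√((-18 - 132) - 471) = √(-150 - 471) = √(-621) = 3*I*√69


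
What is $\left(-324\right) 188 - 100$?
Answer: $-61012$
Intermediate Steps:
$\left(-324\right) 188 - 100 = -60912 + \left(-185 + 85\right) = -60912 - 100 = -61012$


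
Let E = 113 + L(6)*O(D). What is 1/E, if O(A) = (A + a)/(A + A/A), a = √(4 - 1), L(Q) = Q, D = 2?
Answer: 39/4559 - 2*√3/13677 ≈ 0.0083012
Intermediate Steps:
a = √3 ≈ 1.7320
O(A) = (A + √3)/(1 + A) (O(A) = (A + √3)/(A + A/A) = (A + √3)/(A + 1) = (A + √3)/(1 + A))
E = 117 + 2*√3 (E = 113 + 6*((2 + √3)/(1 + 2)) = 113 + 6*((2 + √3)/3) = 113 + 6*(⅔ + √3/3) = 113 + (4 + 2*√3) = 117 + 2*√3 ≈ 120.46)
1/E = 1/(117 + 2*√3)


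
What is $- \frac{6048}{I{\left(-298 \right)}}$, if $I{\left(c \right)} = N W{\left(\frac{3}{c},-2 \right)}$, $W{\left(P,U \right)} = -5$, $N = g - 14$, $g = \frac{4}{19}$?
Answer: $- \frac{57456}{655} \approx -87.719$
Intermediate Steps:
$g = \frac{4}{19}$ ($g = 4 \cdot \frac{1}{19} = \frac{4}{19} \approx 0.21053$)
$N = - \frac{262}{19}$ ($N = \frac{4}{19} - 14 = - \frac{262}{19} \approx -13.789$)
$I{\left(c \right)} = \frac{1310}{19}$ ($I{\left(c \right)} = \left(- \frac{262}{19}\right) \left(-5\right) = \frac{1310}{19}$)
$- \frac{6048}{I{\left(-298 \right)}} = - \frac{6048}{\frac{1310}{19}} = \left(-6048\right) \frac{19}{1310} = - \frac{57456}{655}$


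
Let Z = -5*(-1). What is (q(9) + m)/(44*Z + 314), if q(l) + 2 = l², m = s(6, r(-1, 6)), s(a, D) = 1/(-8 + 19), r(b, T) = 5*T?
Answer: 145/979 ≈ 0.14811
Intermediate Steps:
Z = 5
s(a, D) = 1/11
m = 1/11 ≈ 0.090909
q(l) = -2 + l²
(q(9) + m)/(44*Z + 314) = ((-2 + 9²) + 1/11)/(44*5 + 314) = ((-2 + 81) + 1/11)/(220 + 314) = (79 + 1/11)/534 = (870/11)*(1/534) = 145/979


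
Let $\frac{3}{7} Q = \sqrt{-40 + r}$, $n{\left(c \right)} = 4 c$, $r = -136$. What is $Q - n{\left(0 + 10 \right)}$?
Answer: $-40 + \frac{28 i \sqrt{11}}{3} \approx -40.0 + 30.955 i$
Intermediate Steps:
$Q = \frac{28 i \sqrt{11}}{3}$ ($Q = \frac{7 \sqrt{-40 - 136}}{3} = \frac{7 \sqrt{-176}}{3} = \frac{7 \cdot 4 i \sqrt{11}}{3} = \frac{28 i \sqrt{11}}{3} \approx 30.955 i$)
$Q - n{\left(0 + 10 \right)} = \frac{28 i \sqrt{11}}{3} - 4 \left(0 + 10\right) = \frac{28 i \sqrt{11}}{3} - 4 \cdot 10 = \frac{28 i \sqrt{11}}{3} - 40 = -40 + \frac{28 i \sqrt{11}}{3}$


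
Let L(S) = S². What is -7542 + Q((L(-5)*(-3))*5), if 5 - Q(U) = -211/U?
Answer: -2826586/375 ≈ -7537.6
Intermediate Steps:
Q(U) = 5 + 211/U (Q(U) = 5 - (-211)/U = 5 + 211/U)
-7542 + Q((L(-5)*(-3))*5) = -7542 + (5 + 211/((((-5)²*(-3))*5))) = -7542 + (5 + 211/(((25*(-3))*5))) = -7542 + (5 + 211/((-75*5))) = -7542 + (5 + 211/(-375)) = -7542 + (5 + 211*(-1/375)) = -7542 + (5 - 211/375) = -7542 + 1664/375 = -2826586/375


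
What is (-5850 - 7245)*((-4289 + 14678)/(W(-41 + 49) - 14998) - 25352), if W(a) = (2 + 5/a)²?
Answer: 318524870066760/959431 ≈ 3.3199e+8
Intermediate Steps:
(-5850 - 7245)*((-4289 + 14678)/(W(-41 + 49) - 14998) - 25352) = (-5850 - 7245)*((-4289 + 14678)/((5 + 2*(-41 + 49))²/(-41 + 49)² - 14998) - 25352) = -13095*(10389/((5 + 2*8)²/8² - 14998) - 25352) = -13095*(10389/((5 + 16)²/64 - 14998) - 25352) = -13095*(10389/((1/64)*21² - 14998) - 25352) = -13095*(10389/((1/64)*441 - 14998) - 25352) = -13095*(10389/(441/64 - 14998) - 25352) = -13095*(10389/(-959431/64) - 25352) = -13095*(10389*(-64/959431) - 25352) = -13095*(-664896/959431 - 25352) = -13095*(-24324159608/959431) = 318524870066760/959431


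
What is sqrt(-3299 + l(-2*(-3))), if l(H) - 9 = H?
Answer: 2*I*sqrt(821) ≈ 57.306*I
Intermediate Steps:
l(H) = 9 + H
sqrt(-3299 + l(-2*(-3))) = sqrt(-3299 + (9 - 2*(-3))) = sqrt(-3299 + (9 + 6)) = sqrt(-3299 + 15) = sqrt(-3284) = 2*I*sqrt(821)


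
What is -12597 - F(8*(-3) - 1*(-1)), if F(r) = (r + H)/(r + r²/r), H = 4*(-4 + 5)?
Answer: -579481/46 ≈ -12597.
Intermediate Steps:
H = 4 (H = 4*1 = 4)
F(r) = (4 + r)/(2*r) (F(r) = (r + 4)/(r + r²/r) = (4 + r)/(r + r) = (4 + r)/((2*r)) = (4 + r)*(1/(2*r)) = (4 + r)/(2*r))
-12597 - F(8*(-3) - 1*(-1)) = -12597 - (4 + (8*(-3) - 1*(-1)))/(2*(8*(-3) - 1*(-1))) = -12597 - (4 + (-24 + 1))/(2*(-24 + 1)) = -12597 - (4 - 23)/(2*(-23)) = -12597 - (-1)*(-19)/(2*23) = -12597 - 1*19/46 = -12597 - 19/46 = -579481/46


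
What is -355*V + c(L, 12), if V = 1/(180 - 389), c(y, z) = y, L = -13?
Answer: -2362/209 ≈ -11.301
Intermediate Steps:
V = -1/209 (V = 1/(-209) = -1/209 ≈ -0.0047847)
-355*V + c(L, 12) = -355*(-1/209) - 13 = 355/209 - 13 = -2362/209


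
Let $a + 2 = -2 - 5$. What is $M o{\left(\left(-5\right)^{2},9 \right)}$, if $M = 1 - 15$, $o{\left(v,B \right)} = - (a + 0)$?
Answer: $-126$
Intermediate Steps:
$a = -9$ ($a = -2 - 7 = -9$)
$o{\left(v,B \right)} = 9$ ($o{\left(v,B \right)} = - (-9 + 0) = \left(-1\right) \left(-9\right) = 9$)
$M = -14$ ($M = 1 - 15 = -14$)
$M o{\left(\left(-5\right)^{2},9 \right)} = \left(-14\right) 9 = -126$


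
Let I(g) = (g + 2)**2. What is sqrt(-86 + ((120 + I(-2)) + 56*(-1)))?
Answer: I*sqrt(22) ≈ 4.6904*I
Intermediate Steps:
I(g) = (2 + g)**2
sqrt(-86 + ((120 + I(-2)) + 56*(-1))) = sqrt(-86 + ((120 + (2 - 2)**2) + 56*(-1))) = sqrt(-86 + ((120 + 0**2) - 56)) = sqrt(-86 + ((120 + 0) - 56)) = sqrt(-86 + (120 - 56)) = sqrt(-86 + 64) = sqrt(-22) = I*sqrt(22)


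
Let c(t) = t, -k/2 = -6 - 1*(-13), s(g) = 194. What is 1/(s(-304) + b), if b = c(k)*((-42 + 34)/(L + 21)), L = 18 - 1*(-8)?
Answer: 47/9230 ≈ 0.0050921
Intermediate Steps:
L = 26 (L = 18 + 8 = 26)
k = -14 (k = -2*(-6 - 1*(-13)) = -2*(-6 + 13) = -2*7 = -14)
b = 112/47 (b = -14*(-42 + 34)/(26 + 21) = -(-112)/47 = -14*(-8/47) = 112/47 ≈ 2.3830)
1/(s(-304) + b) = 1/(194 + 112/47) = 1/(9230/47) = 47/9230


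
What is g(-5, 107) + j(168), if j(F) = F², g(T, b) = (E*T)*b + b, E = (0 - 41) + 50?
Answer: 23516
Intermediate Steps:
E = 9 (E = -41 + 50 = 9)
g(T, b) = b + 9*T*b (g(T, b) = (9*T)*b + b = 9*T*b + b = b + 9*T*b)
g(-5, 107) + j(168) = 107*(1 + 9*(-5)) + 168² = 107*(1 - 45) + 28224 = 107*(-44) + 28224 = -4708 + 28224 = 23516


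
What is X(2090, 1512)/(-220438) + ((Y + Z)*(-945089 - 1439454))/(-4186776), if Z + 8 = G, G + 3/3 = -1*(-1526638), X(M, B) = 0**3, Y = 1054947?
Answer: 769484872471/523347 ≈ 1.4703e+6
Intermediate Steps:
X(M, B) = 0
G = 1526637 (G = -1 - 1*(-1526638) = -1 + 1526638 = 1526637)
Z = 1526629 (Z = -8 + 1526637 = 1526629)
X(2090, 1512)/(-220438) + ((Y + Z)*(-945089 - 1439454))/(-4186776) = 0/(-220438) + ((1054947 + 1526629)*(-945089 - 1439454))/(-4186776) = 0*(-1/220438) + (2581576*(-2384543))*(-1/4186776) = 0 - 6155878979768*(-1/4186776) = 0 + 769484872471/523347 = 769484872471/523347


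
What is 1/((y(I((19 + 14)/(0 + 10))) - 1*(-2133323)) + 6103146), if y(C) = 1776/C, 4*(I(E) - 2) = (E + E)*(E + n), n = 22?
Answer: 8749/72061222481 ≈ 1.2141e-7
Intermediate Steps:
I(E) = 2 + E*(22 + E)/2 (I(E) = 2 + ((E + E)*(E + 22))/4 = 2 + ((2*E)*(22 + E))/4 = 2 + (2*E*(22 + E))/4 = 2 + E*(22 + E)/2)
1/((y(I((19 + 14)/(0 + 10))) - 1*(-2133323)) + 6103146) = 1/((1776/(2 + ((19 + 14)/(0 + 10))**2/2 + 11*((19 + 14)/(0 + 10))) - 1*(-2133323)) + 6103146) = 1/((1776/(2 + (33/10)**2/2 + 11*(33/10)) + 2133323) + 6103146) = 1/((1776/(2 + (1/2)*(1089/100) + 363/10) + 2133323) + 6103146) = 1/((1776/(2 + 1089/200 + 363/10) + 2133323) + 6103146) = 1/((1776/(8749/200) + 2133323) + 6103146) = 1/((1776*(200/8749) + 2133323) + 6103146) = 1/((355200/8749 + 2133323) + 6103146) = 1/(18664798127/8749 + 6103146) = 1/(72061222481/8749) = 8749/72061222481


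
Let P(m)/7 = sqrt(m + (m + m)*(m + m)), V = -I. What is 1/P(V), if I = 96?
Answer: sqrt(2298)/64344 ≈ 0.00074502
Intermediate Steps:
V = -96 (V = -1*96 = -96)
P(m) = 7*sqrt(m + 4*m**2) (P(m) = 7*sqrt(m + (m + m)*(m + m)) = 7*sqrt(m + (2*m)*(2*m)) = 7*sqrt(m + 4*m**2))
1/P(V) = 1/(7*sqrt(-96*(1 + 4*(-96)))) = 1/(7*sqrt(-96*(1 - 384))) = 1/(7*sqrt(-96*(-383))) = 1/(7*sqrt(36768)) = 1/(7*(4*sqrt(2298))) = 1/(28*sqrt(2298)) = sqrt(2298)/64344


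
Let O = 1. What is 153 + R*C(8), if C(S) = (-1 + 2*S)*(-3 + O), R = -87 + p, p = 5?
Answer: 2613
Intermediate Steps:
R = -82 (R = -87 + 5 = -82)
C(S) = 2 - 4*S (C(S) = (-1 + 2*S)*(-3 + 1) = (-1 + 2*S)*(-2) = 2 - 4*S)
153 + R*C(8) = 153 - 82*(2 - 4*8) = 153 - 82*(2 - 32) = 153 - 82*(-30) = 153 + 2460 = 2613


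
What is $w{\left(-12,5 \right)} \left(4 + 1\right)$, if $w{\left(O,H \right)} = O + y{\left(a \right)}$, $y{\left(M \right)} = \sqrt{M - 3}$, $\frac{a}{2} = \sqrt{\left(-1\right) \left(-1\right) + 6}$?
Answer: $-60 + 5 \sqrt{-3 + 2 \sqrt{7}} \approx -52.431$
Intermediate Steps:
$a = 2 \sqrt{7}$ ($a = 2 \sqrt{\left(-1\right) \left(-1\right) + 6} = 2 \sqrt{1 + 6} = 2 \sqrt{7} \approx 5.2915$)
$y{\left(M \right)} = \sqrt{-3 + M}$
$w{\left(O,H \right)} = O + \sqrt{-3 + 2 \sqrt{7}}$
$w{\left(-12,5 \right)} \left(4 + 1\right) = \left(-12 + \sqrt{-3 + 2 \sqrt{7}}\right) \left(4 + 1\right) = \left(-12 + \sqrt{-3 + 2 \sqrt{7}}\right) 5 = -60 + 5 \sqrt{-3 + 2 \sqrt{7}}$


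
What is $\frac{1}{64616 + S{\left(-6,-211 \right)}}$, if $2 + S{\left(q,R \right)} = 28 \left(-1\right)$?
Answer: $\frac{1}{64586} \approx 1.5483 \cdot 10^{-5}$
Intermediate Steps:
$S{\left(q,R \right)} = -30$ ($S{\left(q,R \right)} = -2 + 28 \left(-1\right) = -2 - 28 = -30$)
$\frac{1}{64616 + S{\left(-6,-211 \right)}} = \frac{1}{64616 - 30} = \frac{1}{64586}$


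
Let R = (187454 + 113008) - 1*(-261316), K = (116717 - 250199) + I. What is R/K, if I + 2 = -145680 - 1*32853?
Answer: -561778/312017 ≈ -1.8005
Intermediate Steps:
I = -178535 (I = -2 + (-145680 - 1*32853) = -2 + (-145680 - 32853) = -2 - 178533 = -178535)
K = -312017 (K = (116717 - 250199) - 178535 = -133482 - 178535 = -312017)
R = 561778 (R = 300462 + 261316 = 561778)
R/K = 561778/(-312017) = 561778*(-1/312017) = -561778/312017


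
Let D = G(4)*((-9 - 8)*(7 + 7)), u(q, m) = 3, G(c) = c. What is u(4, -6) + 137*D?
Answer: -130421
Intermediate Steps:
D = -952 (D = 4*((-9 - 8)*(7 + 7)) = 4*(-17*14) = 4*(-238) = -952)
u(4, -6) + 137*D = 3 + 137*(-952) = 3 - 130424 = -130421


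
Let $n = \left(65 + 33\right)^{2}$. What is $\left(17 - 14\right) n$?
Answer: $28812$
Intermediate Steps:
$n = 9604$ ($n = 98^{2} = 9604$)
$\left(17 - 14\right) n = \left(17 - 14\right) 9604 = 3 \cdot 9604 = 28812$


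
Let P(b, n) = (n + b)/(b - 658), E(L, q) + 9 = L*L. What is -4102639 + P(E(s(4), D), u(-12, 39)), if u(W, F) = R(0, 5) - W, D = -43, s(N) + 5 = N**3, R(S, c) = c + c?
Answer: -5772411326/1407 ≈ -4.1026e+6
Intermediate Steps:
R(S, c) = 2*c
s(N) = -5 + N**3
u(W, F) = 10 - W (u(W, F) = 2*5 - W = 10 - W)
E(L, q) = -9 + L**2 (E(L, q) = -9 + L*L = -9 + L**2)
P(b, n) = (b + n)/(-658 + b)
-4102639 + P(E(s(4), D), u(-12, 39)) = -4102639 + ((-9 + (-5 + 4**3)**2) + (10 - 1*(-12)))/(-658 + (-9 + (-5 + 4**3)**2)) = -4102639 + ((-9 + (-5 + 64)**2) + (10 + 12))/(-658 + (-9 + (-5 + 64)**2)) = -4102639 + ((-9 + 59**2) + 22)/(-658 + (-9 + 59**2)) = -4102639 + ((-9 + 3481) + 22)/(-658 + (-9 + 3481)) = -4102639 + (3472 + 22)/(-658 + 3472) = -4102639 + 3494/2814 = -4102639 + (1/2814)*3494 = -4102639 + 1747/1407 = -5772411326/1407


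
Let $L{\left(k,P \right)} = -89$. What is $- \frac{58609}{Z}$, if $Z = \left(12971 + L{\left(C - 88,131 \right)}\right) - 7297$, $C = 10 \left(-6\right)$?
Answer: $- \frac{58609}{5585} \approx -10.494$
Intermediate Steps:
$C = -60$
$Z = 5585$ ($Z = \left(12971 - 89\right) - 7297 = 12882 - 7297 = 5585$)
$- \frac{58609}{Z} = - \frac{58609}{5585}$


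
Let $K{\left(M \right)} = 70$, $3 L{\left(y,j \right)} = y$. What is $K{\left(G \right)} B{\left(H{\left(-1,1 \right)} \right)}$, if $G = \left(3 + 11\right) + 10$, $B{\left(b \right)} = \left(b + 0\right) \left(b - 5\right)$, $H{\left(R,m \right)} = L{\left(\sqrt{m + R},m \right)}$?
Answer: $0$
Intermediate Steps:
$L{\left(y,j \right)} = \frac{y}{3}$
$H{\left(R,m \right)} = \frac{\sqrt{R + m}}{3}$ ($H{\left(R,m \right)} = \frac{\sqrt{m + R}}{3} = \frac{\sqrt{R + m}}{3}$)
$B{\left(b \right)} = b \left(-5 + b\right)$
$G = 24$ ($G = 14 + 10 = 24$)
$K{\left(G \right)} B{\left(H{\left(-1,1 \right)} \right)} = 70 \frac{\sqrt{-1 + 1}}{3} \left(-5 + \frac{\sqrt{-1 + 1}}{3}\right) = 70 \frac{\sqrt{0}}{3} \left(-5 + \frac{\sqrt{0}}{3}\right) = 70 \cdot \frac{1}{3} \cdot 0 \left(-5 + \frac{1}{3} \cdot 0\right) = 70 \cdot 0 \left(-5 + 0\right) = 70 \cdot 0 \left(-5\right) = 70 \cdot 0 = 0$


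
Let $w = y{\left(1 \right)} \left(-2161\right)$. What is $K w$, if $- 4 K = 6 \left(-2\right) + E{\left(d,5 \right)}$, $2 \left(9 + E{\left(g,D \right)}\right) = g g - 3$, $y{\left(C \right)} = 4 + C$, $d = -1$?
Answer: $- \frac{118855}{2} \approx -59428.0$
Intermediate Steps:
$E{\left(g,D \right)} = - \frac{21}{2} + \frac{g^{2}}{2}$ ($E{\left(g,D \right)} = -9 + \frac{g g - 3}{2} = -9 + \frac{g^{2} - 3}{2} = -9 + \frac{-3 + g^{2}}{2} = -9 + \left(- \frac{3}{2} + \frac{g^{2}}{2}\right) = - \frac{21}{2} + \frac{g^{2}}{2}$)
$w = -10805$ ($w = \left(4 + 1\right) \left(-2161\right) = 5 \left(-2161\right) = -10805$)
$K = \frac{11}{2}$ ($K = - \frac{6 \left(-2\right) - \left(\frac{21}{2} - \frac{\left(-1\right)^{2}}{2}\right)}{4} = - \frac{-12 + \left(- \frac{21}{2} + \frac{1}{2} \cdot 1\right)}{4} = - \frac{-12 + \left(- \frac{21}{2} + \frac{1}{2}\right)}{4} = - \frac{-12 - 10}{4} = \left(- \frac{1}{4}\right) \left(-22\right) = \frac{11}{2} \approx 5.5$)
$K w = \frac{11}{2} \left(-10805\right) = - \frac{118855}{2}$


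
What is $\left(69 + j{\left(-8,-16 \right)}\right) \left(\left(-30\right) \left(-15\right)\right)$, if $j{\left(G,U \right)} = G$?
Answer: $27450$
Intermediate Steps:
$\left(69 + j{\left(-8,-16 \right)}\right) \left(\left(-30\right) \left(-15\right)\right) = \left(69 - 8\right) \left(\left(-30\right) \left(-15\right)\right) = 61 \cdot 450 = 27450$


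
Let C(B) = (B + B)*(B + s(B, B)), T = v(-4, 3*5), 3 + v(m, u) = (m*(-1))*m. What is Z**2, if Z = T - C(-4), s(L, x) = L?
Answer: 6889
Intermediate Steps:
v(m, u) = -3 - m**2 (v(m, u) = -3 + (m*(-1))*m = -3 + (-m)*m = -3 - m**2)
T = -19 (T = -3 - 1*(-4)**2 = -3 - 1*16 = -3 - 16 = -19)
C(B) = 4*B**2 (C(B) = (B + B)*(B + B) = (2*B)*(2*B) = 4*B**2)
Z = -83 (Z = -19 - 4*(-4)**2 = -19 - 4*16 = -19 - 1*64 = -19 - 64 = -83)
Z**2 = (-83)**2 = 6889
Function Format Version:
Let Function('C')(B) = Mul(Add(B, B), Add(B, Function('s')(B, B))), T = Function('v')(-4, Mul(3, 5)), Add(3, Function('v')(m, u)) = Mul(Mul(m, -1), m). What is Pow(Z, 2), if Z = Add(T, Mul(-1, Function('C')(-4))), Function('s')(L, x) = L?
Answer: 6889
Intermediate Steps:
Function('v')(m, u) = Add(-3, Mul(-1, Pow(m, 2))) (Function('v')(m, u) = Add(-3, Mul(Mul(m, -1), m)) = Add(-3, Mul(Mul(-1, m), m)) = Add(-3, Mul(-1, Pow(m, 2))))
T = -19 (T = Add(-3, Mul(-1, Pow(-4, 2))) = Add(-3, Mul(-1, 16)) = Add(-3, -16) = -19)
Function('C')(B) = Mul(4, Pow(B, 2)) (Function('C')(B) = Mul(Add(B, B), Add(B, B)) = Mul(Mul(2, B), Mul(2, B)) = Mul(4, Pow(B, 2)))
Z = -83 (Z = Add(-19, Mul(-1, Mul(4, Pow(-4, 2)))) = Add(-19, Mul(-1, Mul(4, 16))) = Add(-19, Mul(-1, 64)) = Add(-19, -64) = -83)
Pow(Z, 2) = Pow(-83, 2) = 6889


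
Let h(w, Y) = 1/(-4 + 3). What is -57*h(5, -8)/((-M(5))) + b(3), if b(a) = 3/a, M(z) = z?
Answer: -52/5 ≈ -10.400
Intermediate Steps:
h(w, Y) = -1 (h(w, Y) = 1/(-1) = -1)
-57*h(5, -8)/((-M(5))) + b(3) = -(-57)/((-1*5)) + 3/3 = -(-57)/(-5) + 3*(⅓) = -(-57)*(-1)/5 + 1 = -57*⅕ + 1 = -57/5 + 1 = -52/5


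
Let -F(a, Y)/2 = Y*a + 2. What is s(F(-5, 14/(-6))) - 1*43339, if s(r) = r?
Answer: -130099/3 ≈ -43366.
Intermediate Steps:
F(a, Y) = -4 - 2*Y*a (F(a, Y) = -2*(Y*a + 2) = -2*(2 + Y*a) = -4 - 2*Y*a)
s(F(-5, 14/(-6))) - 1*43339 = (-4 - 2*14/(-6)*(-5)) - 1*43339 = (-4 - 2*14*(-1/6)*(-5)) - 43339 = (-4 - 2*(-7/3)*(-5)) - 43339 = (-4 - 70/3) - 43339 = -82/3 - 43339 = -130099/3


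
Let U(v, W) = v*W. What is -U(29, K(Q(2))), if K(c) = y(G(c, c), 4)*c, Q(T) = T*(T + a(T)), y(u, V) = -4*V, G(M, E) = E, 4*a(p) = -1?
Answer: 1624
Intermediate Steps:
a(p) = -¼ (a(p) = (¼)*(-1) = -¼)
Q(T) = T*(-¼ + T) (Q(T) = T*(T - ¼) = T*(-¼ + T))
K(c) = -16*c (K(c) = (-4*4)*c = -16*c)
U(v, W) = W*v
-U(29, K(Q(2))) = -(-32*(-¼ + 2))*29 = -(-32*7/4)*29 = -(-16*7/2)*29 = -(-56)*29 = -1*(-1624) = 1624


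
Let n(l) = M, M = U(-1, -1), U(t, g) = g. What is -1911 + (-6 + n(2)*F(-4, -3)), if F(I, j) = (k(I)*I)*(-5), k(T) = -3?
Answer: -1857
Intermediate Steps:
M = -1
n(l) = -1
F(I, j) = 15*I (F(I, j) = -3*I*(-5) = 15*I)
-1911 + (-6 + n(2)*F(-4, -3)) = -1911 + (-6 - 15*(-4)) = -1911 + (-6 - 1*(-60)) = -1911 + (-6 + 60) = -1911 + 54 = -1857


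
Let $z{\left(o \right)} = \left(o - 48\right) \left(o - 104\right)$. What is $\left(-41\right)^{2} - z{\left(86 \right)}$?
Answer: $2365$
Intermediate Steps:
$z{\left(o \right)} = \left(-104 + o\right) \left(-48 + o\right)$ ($z{\left(o \right)} = \left(-48 + o\right) \left(-104 + o\right) = \left(-104 + o\right) \left(-48 + o\right)$)
$\left(-41\right)^{2} - z{\left(86 \right)} = \left(-41\right)^{2} - \left(4992 + 86^{2} - 13072\right) = 1681 - \left(4992 + 7396 - 13072\right) = 1681 - -684 = 1681 + 684 = 2365$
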